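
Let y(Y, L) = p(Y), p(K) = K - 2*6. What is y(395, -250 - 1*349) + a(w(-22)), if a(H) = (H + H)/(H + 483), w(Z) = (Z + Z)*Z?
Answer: 557669/1451 ≈ 384.33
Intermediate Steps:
w(Z) = 2*Z² (w(Z) = (2*Z)*Z = 2*Z²)
p(K) = -12 + K (p(K) = K - 12 = -12 + K)
y(Y, L) = -12 + Y
a(H) = 2*H/(483 + H) (a(H) = (2*H)/(483 + H) = 2*H/(483 + H))
y(395, -250 - 1*349) + a(w(-22)) = (-12 + 395) + 2*(2*(-22)²)/(483 + 2*(-22)²) = 383 + 2*(2*484)/(483 + 2*484) = 383 + 2*968/(483 + 968) = 383 + 2*968/1451 = 383 + 2*968*(1/1451) = 383 + 1936/1451 = 557669/1451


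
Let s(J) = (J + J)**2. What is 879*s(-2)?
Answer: 14064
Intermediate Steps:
s(J) = 4*J**2 (s(J) = (2*J)**2 = 4*J**2)
879*s(-2) = 879*(4*(-2)**2) = 879*(4*4) = 879*16 = 14064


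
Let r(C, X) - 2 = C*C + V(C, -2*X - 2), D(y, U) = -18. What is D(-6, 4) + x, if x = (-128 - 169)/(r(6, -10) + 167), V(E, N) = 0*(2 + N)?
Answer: -3987/205 ≈ -19.449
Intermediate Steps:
V(E, N) = 0
r(C, X) = 2 + C² (r(C, X) = 2 + (C*C + 0) = 2 + (C² + 0) = 2 + C²)
x = -297/205 (x = (-128 - 169)/((2 + 6²) + 167) = -297/((2 + 36) + 167) = -297/(38 + 167) = -297/205 ≈ -1.4488)
D(-6, 4) + x = -18 - 297/205 = -3987/205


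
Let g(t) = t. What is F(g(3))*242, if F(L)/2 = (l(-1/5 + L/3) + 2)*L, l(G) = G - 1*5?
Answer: -15972/5 ≈ -3194.4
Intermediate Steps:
l(G) = -5 + G (l(G) = G - 5 = -5 + G)
F(L) = 2*L*(-16/5 + L/3) (F(L) = 2*(((-5 + (-1/5 + L/3)) + 2)*L) = 2*(((-5 + (-1*⅕ + L*(⅓))) + 2)*L) = 2*(((-5 + (-⅕ + L/3)) + 2)*L) = 2*(((-26/5 + L/3) + 2)*L) = 2*((-16/5 + L/3)*L) = 2*(L*(-16/5 + L/3)) = 2*L*(-16/5 + L/3))
F(g(3))*242 = ((2/15)*3*(-48 + 5*3))*242 = ((2/15)*3*(-48 + 15))*242 = ((2/15)*3*(-33))*242 = -66/5*242 = -15972/5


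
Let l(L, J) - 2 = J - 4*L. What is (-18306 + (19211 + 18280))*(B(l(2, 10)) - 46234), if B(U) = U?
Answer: -886922550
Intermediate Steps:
l(L, J) = 2 + J - 4*L (l(L, J) = 2 + (J - 4*L) = 2 + J - 4*L)
(-18306 + (19211 + 18280))*(B(l(2, 10)) - 46234) = (-18306 + (19211 + 18280))*((2 + 10 - 4*2) - 46234) = (-18306 + 37491)*((2 + 10 - 8) - 46234) = 19185*(4 - 46234) = 19185*(-46230) = -886922550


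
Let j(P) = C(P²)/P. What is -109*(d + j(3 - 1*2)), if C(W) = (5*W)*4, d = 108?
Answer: -13952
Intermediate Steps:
C(W) = 20*W
j(P) = 20*P (j(P) = (20*P²)/P = 20*P)
-109*(d + j(3 - 1*2)) = -109*(108 + 20*(3 - 1*2)) = -109*(108 + 20*(3 - 2)) = -109*(108 + 20*1) = -109*(108 + 20) = -109*128 = -13952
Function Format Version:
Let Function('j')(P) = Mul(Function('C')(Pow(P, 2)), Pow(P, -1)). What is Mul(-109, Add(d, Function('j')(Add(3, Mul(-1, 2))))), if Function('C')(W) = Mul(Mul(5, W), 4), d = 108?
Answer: -13952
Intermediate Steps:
Function('C')(W) = Mul(20, W)
Function('j')(P) = Mul(20, P) (Function('j')(P) = Mul(Mul(20, Pow(P, 2)), Pow(P, -1)) = Mul(20, P))
Mul(-109, Add(d, Function('j')(Add(3, Mul(-1, 2))))) = Mul(-109, Add(108, Mul(20, Add(3, Mul(-1, 2))))) = Mul(-109, Add(108, Mul(20, Add(3, -2)))) = Mul(-109, Add(108, Mul(20, 1))) = Mul(-109, Add(108, 20)) = Mul(-109, 128) = -13952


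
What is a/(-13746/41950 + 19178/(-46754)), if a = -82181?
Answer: 40296021346075/361799396 ≈ 1.1138e+5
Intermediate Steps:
a/(-13746/41950 + 19178/(-46754)) = -82181/(-13746/41950 + 19178/(-46754)) = -82181/(-13746*1/41950 + 19178*(-1/46754)) = -82181/(-6873/20975 - 9589/23377) = -82181/(-361799396/490332575) = -82181*(-490332575/361799396) = 40296021346075/361799396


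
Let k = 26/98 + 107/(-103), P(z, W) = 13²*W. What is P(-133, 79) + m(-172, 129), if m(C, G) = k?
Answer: 67378593/5047 ≈ 13350.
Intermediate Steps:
P(z, W) = 169*W
k = -3904/5047 (k = 26*(1/98) + 107*(-1/103) = 13/49 - 107/103 = -3904/5047 ≈ -0.77353)
m(C, G) = -3904/5047
P(-133, 79) + m(-172, 129) = 169*79 - 3904/5047 = 13351 - 3904/5047 = 67378593/5047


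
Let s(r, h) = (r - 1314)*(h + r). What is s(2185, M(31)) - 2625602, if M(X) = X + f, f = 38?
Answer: -662368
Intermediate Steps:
M(X) = 38 + X (M(X) = X + 38 = 38 + X)
s(r, h) = (-1314 + r)*(h + r)
s(2185, M(31)) - 2625602 = (2185**2 - 1314*(38 + 31) - 1314*2185 + (38 + 31)*2185) - 2625602 = (4774225 - 1314*69 - 2871090 + 69*2185) - 2625602 = (4774225 - 90666 - 2871090 + 150765) - 2625602 = 1963234 - 2625602 = -662368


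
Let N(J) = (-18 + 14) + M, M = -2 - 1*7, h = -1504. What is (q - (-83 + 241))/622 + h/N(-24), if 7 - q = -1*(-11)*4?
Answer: 932953/8086 ≈ 115.38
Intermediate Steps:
M = -9 (M = -2 - 7 = -9)
q = -37 (q = 7 - (-1*(-11))*4 = 7 - 11*4 = 7 - 1*44 = 7 - 44 = -37)
N(J) = -13 (N(J) = (-18 + 14) - 9 = -4 - 9 = -13)
(q - (-83 + 241))/622 + h/N(-24) = (-37 - (-83 + 241))/622 - 1504/(-13) = (-37 - 1*158)*(1/622) - 1504*(-1/13) = (-37 - 158)*(1/622) + 1504/13 = -195*1/622 + 1504/13 = -195/622 + 1504/13 = 932953/8086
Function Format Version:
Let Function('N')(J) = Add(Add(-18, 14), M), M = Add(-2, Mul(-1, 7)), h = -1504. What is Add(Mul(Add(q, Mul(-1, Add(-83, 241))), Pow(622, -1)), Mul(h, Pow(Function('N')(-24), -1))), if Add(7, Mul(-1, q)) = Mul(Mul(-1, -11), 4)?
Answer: Rational(932953, 8086) ≈ 115.38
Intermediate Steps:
M = -9 (M = Add(-2, -7) = -9)
q = -37 (q = Add(7, Mul(-1, Mul(Mul(-1, -11), 4))) = Add(7, Mul(-1, Mul(11, 4))) = Add(7, Mul(-1, 44)) = Add(7, -44) = -37)
Function('N')(J) = -13 (Function('N')(J) = Add(Add(-18, 14), -9) = Add(-4, -9) = -13)
Add(Mul(Add(q, Mul(-1, Add(-83, 241))), Pow(622, -1)), Mul(h, Pow(Function('N')(-24), -1))) = Add(Mul(Add(-37, Mul(-1, Add(-83, 241))), Pow(622, -1)), Mul(-1504, Pow(-13, -1))) = Add(Mul(Add(-37, Mul(-1, 158)), Rational(1, 622)), Mul(-1504, Rational(-1, 13))) = Add(Mul(Add(-37, -158), Rational(1, 622)), Rational(1504, 13)) = Add(Mul(-195, Rational(1, 622)), Rational(1504, 13)) = Add(Rational(-195, 622), Rational(1504, 13)) = Rational(932953, 8086)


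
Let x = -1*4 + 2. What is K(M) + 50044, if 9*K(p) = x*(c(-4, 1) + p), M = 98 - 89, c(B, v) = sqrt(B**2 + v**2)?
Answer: 50042 - 2*sqrt(17)/9 ≈ 50041.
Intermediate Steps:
x = -2 (x = -4 + 2 = -2)
M = 9
K(p) = -2*p/9 - 2*sqrt(17)/9 (K(p) = (-2*(sqrt((-4)**2 + 1**2) + p))/9 = (-2*(sqrt(16 + 1) + p))/9 = (-2*(sqrt(17) + p))/9 = (-2*(p + sqrt(17)))/9 = (-2*p - 2*sqrt(17))/9 = -2*p/9 - 2*sqrt(17)/9)
K(M) + 50044 = (-2/9*9 - 2*sqrt(17)/9) + 50044 = (-2 - 2*sqrt(17)/9) + 50044 = 50042 - 2*sqrt(17)/9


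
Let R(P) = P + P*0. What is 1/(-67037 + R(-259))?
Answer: -1/67296 ≈ -1.4860e-5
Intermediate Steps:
R(P) = P (R(P) = P + 0 = P)
1/(-67037 + R(-259)) = 1/(-67037 - 259) = 1/(-67296) = -1/67296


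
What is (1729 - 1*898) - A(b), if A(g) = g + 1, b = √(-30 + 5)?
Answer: 830 - 5*I ≈ 830.0 - 5.0*I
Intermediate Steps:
b = 5*I (b = √(-25) = 5*I ≈ 5.0*I)
A(g) = 1 + g
(1729 - 1*898) - A(b) = (1729 - 1*898) - (1 + 5*I) = (1729 - 898) + (-1 - 5*I) = 831 + (-1 - 5*I) = 830 - 5*I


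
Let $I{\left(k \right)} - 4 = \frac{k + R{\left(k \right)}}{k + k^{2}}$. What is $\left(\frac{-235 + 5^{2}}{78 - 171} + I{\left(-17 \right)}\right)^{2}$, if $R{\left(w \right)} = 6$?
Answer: $\frac{2748590329}{71098624} \approx 38.659$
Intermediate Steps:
$I{\left(k \right)} = 4 + \frac{6 + k}{k + k^{2}}$ ($I{\left(k \right)} = 4 + \frac{k + 6}{k + k^{2}} = 4 + \frac{6 + k}{k + k^{2}}$)
$\left(\frac{-235 + 5^{2}}{78 - 171} + I{\left(-17 \right)}\right)^{2} = \left(\frac{-235 + 5^{2}}{78 - 171} + \frac{6 + 4 \left(-17\right)^{2} + 5 \left(-17\right)}{\left(-17\right) \left(1 - 17\right)}\right)^{2} = \left(\frac{-235 + 25}{-93} - \frac{6 + 4 \cdot 289 - 85}{17 \left(-16\right)}\right)^{2} = \left(\left(-210\right) \left(- \frac{1}{93}\right) - - \frac{6 + 1156 - 85}{272}\right)^{2} = \left(\frac{70}{31} - \left(- \frac{1}{272}\right) 1077\right)^{2} = \left(\frac{70}{31} + \frac{1077}{272}\right)^{2} = \left(\frac{52427}{8432}\right)^{2} = \frac{2748590329}{71098624}$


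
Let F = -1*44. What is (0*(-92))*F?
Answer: 0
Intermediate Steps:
F = -44
(0*(-92))*F = (0*(-92))*(-44) = 0*(-44) = 0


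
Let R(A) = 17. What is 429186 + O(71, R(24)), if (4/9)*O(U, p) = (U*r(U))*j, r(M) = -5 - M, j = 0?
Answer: 429186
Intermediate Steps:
O(U, p) = 0 (O(U, p) = 9*((U*(-5 - U))*0)/4 = (9/4)*0 = 0)
429186 + O(71, R(24)) = 429186 + 0 = 429186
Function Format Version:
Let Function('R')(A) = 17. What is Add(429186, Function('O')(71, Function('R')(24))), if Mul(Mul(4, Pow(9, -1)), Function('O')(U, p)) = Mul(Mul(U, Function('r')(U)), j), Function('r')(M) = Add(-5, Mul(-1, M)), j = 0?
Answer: 429186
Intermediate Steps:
Function('O')(U, p) = 0 (Function('O')(U, p) = Mul(Rational(9, 4), Mul(Mul(U, Add(-5, Mul(-1, U))), 0)) = Mul(Rational(9, 4), 0) = 0)
Add(429186, Function('O')(71, Function('R')(24))) = Add(429186, 0) = 429186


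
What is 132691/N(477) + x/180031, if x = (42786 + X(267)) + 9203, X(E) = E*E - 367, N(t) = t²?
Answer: 51854310340/40962273399 ≈ 1.2659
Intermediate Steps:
X(E) = -367 + E² (X(E) = E² - 367 = -367 + E²)
x = 122911 (x = (42786 + (-367 + 267²)) + 9203 = (42786 + (-367 + 71289)) + 9203 = (42786 + 70922) + 9203 = 113708 + 9203 = 122911)
132691/N(477) + x/180031 = 132691/(477²) + 122911/180031 = 132691/227529 + 122911*(1/180031) = 132691*(1/227529) + 122911/180031 = 132691/227529 + 122911/180031 = 51854310340/40962273399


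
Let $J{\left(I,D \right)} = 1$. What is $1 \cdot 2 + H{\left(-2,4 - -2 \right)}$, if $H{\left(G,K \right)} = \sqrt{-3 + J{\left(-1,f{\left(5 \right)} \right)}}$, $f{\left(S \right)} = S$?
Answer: $2 + i \sqrt{2} \approx 2.0 + 1.4142 i$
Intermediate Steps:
$H{\left(G,K \right)} = i \sqrt{2}$ ($H{\left(G,K \right)} = \sqrt{-3 + 1} = \sqrt{-2} = i \sqrt{2}$)
$1 \cdot 2 + H{\left(-2,4 - -2 \right)} = 1 \cdot 2 + i \sqrt{2} = 2 + i \sqrt{2}$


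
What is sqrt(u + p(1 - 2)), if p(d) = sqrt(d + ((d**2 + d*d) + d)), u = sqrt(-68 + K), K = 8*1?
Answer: 15**(1/4)*(1 + I) ≈ 1.968 + 1.968*I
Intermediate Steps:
K = 8
u = 2*I*sqrt(15) (u = sqrt(-68 + 8) = sqrt(-60) = 2*I*sqrt(15) ≈ 7.746*I)
p(d) = sqrt(2*d + 2*d**2) (p(d) = sqrt(d + ((d**2 + d**2) + d)) = sqrt(d + (2*d**2 + d)) = sqrt(d + (d + 2*d**2)) = sqrt(2*d + 2*d**2))
sqrt(u + p(1 - 2)) = sqrt(2*I*sqrt(15) + sqrt(2)*sqrt((1 - 2)*(1 + (1 - 2)))) = sqrt(2*I*sqrt(15) + sqrt(2)*sqrt(-(1 - 1))) = sqrt(2*I*sqrt(15) + sqrt(2)*sqrt(-1*0)) = sqrt(2*I*sqrt(15) + sqrt(2)*sqrt(0)) = sqrt(2*I*sqrt(15) + sqrt(2)*0) = sqrt(2*I*sqrt(15) + 0) = sqrt(2*I*sqrt(15)) = sqrt(2)*15**(1/4)*sqrt(I)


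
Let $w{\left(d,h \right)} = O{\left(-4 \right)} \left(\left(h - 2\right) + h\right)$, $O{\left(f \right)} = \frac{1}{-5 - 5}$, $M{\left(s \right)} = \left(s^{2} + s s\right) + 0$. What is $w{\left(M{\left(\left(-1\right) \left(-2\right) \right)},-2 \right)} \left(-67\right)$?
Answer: $- \frac{201}{5} \approx -40.2$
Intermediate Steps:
$M{\left(s \right)} = 2 s^{2}$ ($M{\left(s \right)} = \left(s^{2} + s^{2}\right) + 0 = 2 s^{2} + 0 = 2 s^{2}$)
$O{\left(f \right)} = - \frac{1}{10}$ ($O{\left(f \right)} = \frac{1}{-10} = - \frac{1}{10}$)
$w{\left(d,h \right)} = \frac{1}{5} - \frac{h}{5}$ ($w{\left(d,h \right)} = - \frac{\left(h - 2\right) + h}{10} = - \frac{\left(-2 + h\right) + h}{10} = - \frac{-2 + 2 h}{10} = \frac{1}{5} - \frac{h}{5}$)
$w{\left(M{\left(\left(-1\right) \left(-2\right) \right)},-2 \right)} \left(-67\right) = \left(\frac{1}{5} - - \frac{2}{5}\right) \left(-67\right) = \left(\frac{1}{5} + \frac{2}{5}\right) \left(-67\right) = \frac{3}{5} \left(-67\right) = - \frac{201}{5}$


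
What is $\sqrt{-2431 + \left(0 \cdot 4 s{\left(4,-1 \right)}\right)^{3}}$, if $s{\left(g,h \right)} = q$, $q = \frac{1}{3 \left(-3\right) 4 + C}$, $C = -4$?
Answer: $i \sqrt{2431} \approx 49.305 i$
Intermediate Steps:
$q = - \frac{1}{40}$ ($q = \frac{1}{3 \left(-3\right) 4 - 4} = \frac{1}{\left(-9\right) 4 - 4} = \frac{1}{-36 - 4} = \frac{1}{-40} = - \frac{1}{40} \approx -0.025$)
$s{\left(g,h \right)} = - \frac{1}{40}$
$\sqrt{-2431 + \left(0 \cdot 4 s{\left(4,-1 \right)}\right)^{3}} = \sqrt{-2431 + \left(0 \cdot 4 \left(- \frac{1}{40}\right)\right)^{3}} = \sqrt{-2431 + \left(0 \left(- \frac{1}{40}\right)\right)^{3}} = \sqrt{-2431 + 0^{3}} = \sqrt{-2431 + 0} = \sqrt{-2431} = i \sqrt{2431}$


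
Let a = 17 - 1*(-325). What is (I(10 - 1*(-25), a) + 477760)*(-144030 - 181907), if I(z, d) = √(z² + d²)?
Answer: -155719661120 - 325937*√118189 ≈ -1.5583e+11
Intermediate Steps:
a = 342 (a = 17 + 325 = 342)
I(z, d) = √(d² + z²)
(I(10 - 1*(-25), a) + 477760)*(-144030 - 181907) = (√(342² + (10 - 1*(-25))²) + 477760)*(-144030 - 181907) = (√(116964 + (10 + 25)²) + 477760)*(-325937) = (√(116964 + 35²) + 477760)*(-325937) = (√(116964 + 1225) + 477760)*(-325937) = (√118189 + 477760)*(-325937) = (477760 + √118189)*(-325937) = -155719661120 - 325937*√118189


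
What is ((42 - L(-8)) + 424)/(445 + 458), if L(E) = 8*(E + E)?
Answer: 198/301 ≈ 0.65781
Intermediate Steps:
L(E) = 16*E (L(E) = 8*(2*E) = 16*E)
((42 - L(-8)) + 424)/(445 + 458) = ((42 - 16*(-8)) + 424)/(445 + 458) = ((42 - 1*(-128)) + 424)/903 = ((42 + 128) + 424)*(1/903) = (170 + 424)*(1/903) = 594*(1/903) = 198/301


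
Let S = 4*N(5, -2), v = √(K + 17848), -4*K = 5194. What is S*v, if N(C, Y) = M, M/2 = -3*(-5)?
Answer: 60*√66198 ≈ 15437.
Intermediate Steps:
K = -2597/2 (K = -¼*5194 = -2597/2 ≈ -1298.5)
v = √66198/2 (v = √(-2597/2 + 17848) = √(33099/2) = √66198/2 ≈ 128.64)
M = 30 (M = 2*(-3*(-5)) = 2*15 = 30)
N(C, Y) = 30
S = 120 (S = 4*30 = 120)
S*v = 120*(√66198/2) = 60*√66198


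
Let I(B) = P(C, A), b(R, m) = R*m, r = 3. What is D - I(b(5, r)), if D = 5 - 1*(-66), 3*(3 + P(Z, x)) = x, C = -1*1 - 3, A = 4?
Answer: 218/3 ≈ 72.667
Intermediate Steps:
C = -4 (C = -1 - 3 = -4)
P(Z, x) = -3 + x/3
I(B) = -5/3 (I(B) = -3 + (⅓)*4 = -3 + 4/3 = -5/3)
D = 71 (D = 5 + 66 = 71)
D - I(b(5, r)) = 71 - 1*(-5/3) = 71 + 5/3 = 218/3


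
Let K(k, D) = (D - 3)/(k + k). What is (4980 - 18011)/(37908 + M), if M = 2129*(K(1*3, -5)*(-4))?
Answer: -39093/147788 ≈ -0.26452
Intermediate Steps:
K(k, D) = (-3 + D)/(2*k) (K(k, D) = (-3 + D)/((2*k)) = (-3 + D)*(1/(2*k)) = (-3 + D)/(2*k))
M = 34064/3 (M = 2129*(((-3 - 5)/(2*((1*3))))*(-4)) = 2129*(((1/2)*(-8)/3)*(-4)) = 2129*(((1/2)*(1/3)*(-8))*(-4)) = 2129*(-4/3*(-4)) = 2129*(16/3) = 34064/3 ≈ 11355.)
(4980 - 18011)/(37908 + M) = (4980 - 18011)/(37908 + 34064/3) = -13031/147788/3 = -13031*3/147788 = -39093/147788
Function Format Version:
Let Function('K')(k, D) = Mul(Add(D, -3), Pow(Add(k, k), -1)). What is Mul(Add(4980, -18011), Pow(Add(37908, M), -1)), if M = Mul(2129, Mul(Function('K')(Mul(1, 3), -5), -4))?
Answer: Rational(-39093, 147788) ≈ -0.26452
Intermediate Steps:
Function('K')(k, D) = Mul(Rational(1, 2), Pow(k, -1), Add(-3, D)) (Function('K')(k, D) = Mul(Add(-3, D), Pow(Mul(2, k), -1)) = Mul(Add(-3, D), Mul(Rational(1, 2), Pow(k, -1))) = Mul(Rational(1, 2), Pow(k, -1), Add(-3, D)))
M = Rational(34064, 3) (M = Mul(2129, Mul(Mul(Rational(1, 2), Pow(Mul(1, 3), -1), Add(-3, -5)), -4)) = Mul(2129, Mul(Mul(Rational(1, 2), Pow(3, -1), -8), -4)) = Mul(2129, Mul(Mul(Rational(1, 2), Rational(1, 3), -8), -4)) = Mul(2129, Mul(Rational(-4, 3), -4)) = Mul(2129, Rational(16, 3)) = Rational(34064, 3) ≈ 11355.)
Mul(Add(4980, -18011), Pow(Add(37908, M), -1)) = Mul(Add(4980, -18011), Pow(Add(37908, Rational(34064, 3)), -1)) = Mul(-13031, Pow(Rational(147788, 3), -1)) = Mul(-13031, Rational(3, 147788)) = Rational(-39093, 147788)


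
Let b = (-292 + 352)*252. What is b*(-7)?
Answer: -105840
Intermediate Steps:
b = 15120 (b = 60*252 = 15120)
b*(-7) = 15120*(-7) = -105840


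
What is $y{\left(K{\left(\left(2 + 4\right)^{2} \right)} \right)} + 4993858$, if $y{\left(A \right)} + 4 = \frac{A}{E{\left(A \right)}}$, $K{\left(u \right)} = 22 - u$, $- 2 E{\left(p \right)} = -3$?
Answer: $\frac{14981534}{3} \approx 4.9938 \cdot 10^{6}$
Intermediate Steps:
$E{\left(p \right)} = \frac{3}{2}$ ($E{\left(p \right)} = \left(- \frac{1}{2}\right) \left(-3\right) = \frac{3}{2}$)
$y{\left(A \right)} = -4 + \frac{2 A}{3}$ ($y{\left(A \right)} = -4 + \frac{A}{\frac{3}{2}} = -4 + A \frac{2}{3} = -4 + \frac{2 A}{3}$)
$y{\left(K{\left(\left(2 + 4\right)^{2} \right)} \right)} + 4993858 = \left(-4 + \frac{2 \left(22 - \left(2 + 4\right)^{2}\right)}{3}\right) + 4993858 = \left(-4 + \frac{2 \left(22 - 6^{2}\right)}{3}\right) + 4993858 = \left(-4 + \frac{2 \left(22 - 36\right)}{3}\right) + 4993858 = \left(-4 + \frac{2}{3} \left(-14\right)\right) + 4993858 = \left(-4 - \frac{28}{3}\right) + 4993858 = - \frac{40}{3} + 4993858 = \frac{14981534}{3}$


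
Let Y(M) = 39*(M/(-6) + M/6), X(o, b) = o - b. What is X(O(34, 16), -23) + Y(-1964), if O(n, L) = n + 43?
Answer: 100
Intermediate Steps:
O(n, L) = 43 + n
Y(M) = 0 (Y(M) = 39*(M*(-1/6) + M*(1/6)) = 39*(-M/6 + M/6) = 39*0 = 0)
X(O(34, 16), -23) + Y(-1964) = ((43 + 34) - 1*(-23)) + 0 = (77 + 23) + 0 = 100 + 0 = 100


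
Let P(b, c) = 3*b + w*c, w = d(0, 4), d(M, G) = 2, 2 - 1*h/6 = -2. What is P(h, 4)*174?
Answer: 13920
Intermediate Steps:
h = 24 (h = 12 - 6*(-2) = 12 + 12 = 24)
w = 2
P(b, c) = 2*c + 3*b (P(b, c) = 3*b + 2*c = 2*c + 3*b)
P(h, 4)*174 = (2*4 + 3*24)*174 = (8 + 72)*174 = 80*174 = 13920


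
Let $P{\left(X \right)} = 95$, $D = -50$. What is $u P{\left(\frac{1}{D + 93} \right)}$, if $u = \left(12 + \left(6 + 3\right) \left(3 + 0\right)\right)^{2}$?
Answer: $144495$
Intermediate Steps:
$u = 1521$ ($u = \left(12 + 9 \cdot 3\right)^{2} = \left(12 + 27\right)^{2} = 39^{2} = 1521$)
$u P{\left(\frac{1}{D + 93} \right)} = 1521 \cdot 95 = 144495$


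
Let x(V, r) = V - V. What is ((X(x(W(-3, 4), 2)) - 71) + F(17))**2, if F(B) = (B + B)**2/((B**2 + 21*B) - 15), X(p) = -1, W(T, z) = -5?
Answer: 1960364176/398161 ≈ 4923.5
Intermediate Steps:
x(V, r) = 0
F(B) = 4*B**2/(-15 + B**2 + 21*B) (F(B) = (2*B)**2/(-15 + B**2 + 21*B) = (4*B**2)/(-15 + B**2 + 21*B) = 4*B**2/(-15 + B**2 + 21*B))
((X(x(W(-3, 4), 2)) - 71) + F(17))**2 = ((-1 - 71) + 4*17**2/(-15 + 17**2 + 21*17))**2 = (-72 + 4*289/(-15 + 289 + 357))**2 = (-72 + 4*289/631)**2 = (-72 + 4*289*(1/631))**2 = (-72 + 1156/631)**2 = (-44276/631)**2 = 1960364176/398161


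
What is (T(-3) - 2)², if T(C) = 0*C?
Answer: 4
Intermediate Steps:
T(C) = 0
(T(-3) - 2)² = (0 - 2)² = (-2)² = 4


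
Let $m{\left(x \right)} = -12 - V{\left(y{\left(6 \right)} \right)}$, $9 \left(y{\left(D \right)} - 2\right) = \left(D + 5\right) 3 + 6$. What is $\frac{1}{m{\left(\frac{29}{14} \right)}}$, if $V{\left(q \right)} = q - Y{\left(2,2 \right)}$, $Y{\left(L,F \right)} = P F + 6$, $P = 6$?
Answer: $-3$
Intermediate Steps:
$Y{\left(L,F \right)} = 6 + 6 F$ ($Y{\left(L,F \right)} = 6 F + 6 = 6 + 6 F$)
$y{\left(D \right)} = \frac{13}{3} + \frac{D}{3}$ ($y{\left(D \right)} = 2 + \frac{\left(D + 5\right) 3 + 6}{9} = 2 + \frac{\left(5 + D\right) 3 + 6}{9} = 2 + \frac{\left(15 + 3 D\right) + 6}{9} = 2 + \frac{21 + 3 D}{9} = 2 + \left(\frac{7}{3} + \frac{D}{3}\right) = \frac{13}{3} + \frac{D}{3}$)
$V{\left(q \right)} = -18 + q$ ($V{\left(q \right)} = q - \left(6 + 6 \cdot 2\right) = q - \left(6 + 12\right) = q - 18 = -18 + q$)
$m{\left(x \right)} = - \frac{1}{3}$ ($m{\left(x \right)} = -12 - \left(-18 + \left(\frac{13}{3} + \frac{1}{3} \cdot 6\right)\right) = -12 - \left(-18 + \left(\frac{13}{3} + 2\right)\right) = -12 - \left(-18 + \frac{19}{3}\right) = -12 - - \frac{35}{3} = -12 + \frac{35}{3} = - \frac{1}{3}$)
$\frac{1}{m{\left(\frac{29}{14} \right)}} = \frac{1}{- \frac{1}{3}} = -3$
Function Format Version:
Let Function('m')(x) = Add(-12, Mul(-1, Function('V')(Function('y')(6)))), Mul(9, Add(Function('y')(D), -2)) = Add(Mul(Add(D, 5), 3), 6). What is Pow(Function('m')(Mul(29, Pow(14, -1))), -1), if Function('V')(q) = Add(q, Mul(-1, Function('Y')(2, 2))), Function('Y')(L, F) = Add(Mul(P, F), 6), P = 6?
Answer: -3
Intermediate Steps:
Function('Y')(L, F) = Add(6, Mul(6, F)) (Function('Y')(L, F) = Add(Mul(6, F), 6) = Add(6, Mul(6, F)))
Function('y')(D) = Add(Rational(13, 3), Mul(Rational(1, 3), D)) (Function('y')(D) = Add(2, Mul(Rational(1, 9), Add(Mul(Add(D, 5), 3), 6))) = Add(2, Mul(Rational(1, 9), Add(Mul(Add(5, D), 3), 6))) = Add(2, Mul(Rational(1, 9), Add(Add(15, Mul(3, D)), 6))) = Add(2, Mul(Rational(1, 9), Add(21, Mul(3, D)))) = Add(2, Add(Rational(7, 3), Mul(Rational(1, 3), D))) = Add(Rational(13, 3), Mul(Rational(1, 3), D)))
Function('V')(q) = Add(-18, q) (Function('V')(q) = Add(q, Mul(-1, Add(6, Mul(6, 2)))) = Add(q, Mul(-1, Add(6, 12))) = Add(q, Mul(-1, 18)) = Add(q, -18) = Add(-18, q))
Function('m')(x) = Rational(-1, 3) (Function('m')(x) = Add(-12, Mul(-1, Add(-18, Add(Rational(13, 3), Mul(Rational(1, 3), 6))))) = Add(-12, Mul(-1, Add(-18, Add(Rational(13, 3), 2)))) = Add(-12, Mul(-1, Add(-18, Rational(19, 3)))) = Add(-12, Mul(-1, Rational(-35, 3))) = Add(-12, Rational(35, 3)) = Rational(-1, 3))
Pow(Function('m')(Mul(29, Pow(14, -1))), -1) = Pow(Rational(-1, 3), -1) = -3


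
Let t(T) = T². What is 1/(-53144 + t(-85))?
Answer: -1/45919 ≈ -2.1777e-5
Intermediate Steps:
1/(-53144 + t(-85)) = 1/(-53144 + (-85)²) = 1/(-53144 + 7225) = 1/(-45919) = -1/45919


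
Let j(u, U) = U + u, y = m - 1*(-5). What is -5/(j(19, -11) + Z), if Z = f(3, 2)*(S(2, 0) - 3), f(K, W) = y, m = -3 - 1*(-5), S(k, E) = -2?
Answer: 5/27 ≈ 0.18519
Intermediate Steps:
m = 2 (m = -3 + 5 = 2)
y = 7 (y = 2 - 1*(-5) = 2 + 5 = 7)
f(K, W) = 7
Z = -35 (Z = 7*(-2 - 3) = 7*(-5) = -35)
-5/(j(19, -11) + Z) = -5/((-11 + 19) - 35) = -5/(8 - 35) = -5/(-27) = -5*(-1/27) = 5/27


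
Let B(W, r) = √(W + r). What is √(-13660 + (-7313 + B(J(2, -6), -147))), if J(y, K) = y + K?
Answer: √(-20973 + I*√151) ≈ 0.0424 + 144.82*I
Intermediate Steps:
J(y, K) = K + y
√(-13660 + (-7313 + B(J(2, -6), -147))) = √(-13660 + (-7313 + √((-6 + 2) - 147))) = √(-13660 + (-7313 + √(-4 - 147))) = √(-13660 + (-7313 + √(-151))) = √(-13660 + (-7313 + I*√151)) = √(-20973 + I*√151)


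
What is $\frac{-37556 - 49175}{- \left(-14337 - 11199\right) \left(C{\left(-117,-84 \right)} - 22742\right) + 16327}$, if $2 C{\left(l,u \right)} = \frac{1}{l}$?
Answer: $\frac{3382509}{22648216271} \approx 0.00014935$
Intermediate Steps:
$C{\left(l,u \right)} = \frac{1}{2 l}$
$\frac{-37556 - 49175}{- \left(-14337 - 11199\right) \left(C{\left(-117,-84 \right)} - 22742\right) + 16327} = \frac{-37556 - 49175}{- \left(-14337 - 11199\right) \left(\frac{1}{2 \left(-117\right)} - 22742\right) + 16327} = - \frac{86731}{- \left(-25536\right) \left(\frac{1}{2} \left(- \frac{1}{117}\right) - 22742\right) + 16327} = - \frac{86731}{- \left(-25536\right) \left(- \frac{1}{234} - 22742\right) + 16327} = - \frac{86731}{- \frac{\left(-25536\right) \left(-5321629\right)}{234} + 16327} = - \frac{86731}{\left(-1\right) \frac{22648853024}{39} + 16327} = - \frac{86731}{- \frac{22648853024}{39} + 16327} = - \frac{86731}{- \frac{22648216271}{39}} = \left(-86731\right) \left(- \frac{39}{22648216271}\right) = \frac{3382509}{22648216271}$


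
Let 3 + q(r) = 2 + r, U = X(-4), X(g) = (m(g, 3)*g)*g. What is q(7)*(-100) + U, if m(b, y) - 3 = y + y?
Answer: -456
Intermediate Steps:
m(b, y) = 3 + 2*y (m(b, y) = 3 + (y + y) = 3 + 2*y)
X(g) = 9*g² (X(g) = ((3 + 2*3)*g)*g = ((3 + 6)*g)*g = (9*g)*g = 9*g²)
U = 144 (U = 9*(-4)² = 9*16 = 144)
q(r) = -1 + r (q(r) = -3 + (2 + r) = -1 + r)
q(7)*(-100) + U = (-1 + 7)*(-100) + 144 = 6*(-100) + 144 = -600 + 144 = -456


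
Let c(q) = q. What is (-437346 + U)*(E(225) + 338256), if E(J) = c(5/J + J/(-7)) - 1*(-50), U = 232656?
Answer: -1454066887712/21 ≈ -6.9241e+10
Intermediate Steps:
E(J) = 50 + 5/J - J/7 (E(J) = (5/J + J/(-7)) - 1*(-50) = (5/J + J*(-1/7)) + 50 = (5/J - J/7) + 50 = 50 + 5/J - J/7)
(-437346 + U)*(E(225) + 338256) = (-437346 + 232656)*((50 + 5/225 - 1/7*225) + 338256) = -204690*((50 + 5*(1/225) - 225/7) + 338256) = -204690*((50 + 1/45 - 225/7) + 338256) = -204690*(5632/315 + 338256) = -204690*106556272/315 = -1454066887712/21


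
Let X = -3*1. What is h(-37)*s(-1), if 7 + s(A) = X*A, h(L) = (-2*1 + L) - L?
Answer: 8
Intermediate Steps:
X = -3
h(L) = -2 (h(L) = (-2 + L) - L = -2)
s(A) = -7 - 3*A
h(-37)*s(-1) = -2*(-7 - 3*(-1)) = -2*(-7 + 3) = -2*(-4) = 8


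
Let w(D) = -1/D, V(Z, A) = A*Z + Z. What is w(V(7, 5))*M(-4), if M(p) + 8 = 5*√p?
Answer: 4/21 - 5*I/21 ≈ 0.19048 - 0.2381*I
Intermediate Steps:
M(p) = -8 + 5*√p
V(Z, A) = Z + A*Z
w(V(7, 5))*M(-4) = (-1/(7*(1 + 5)))*(-8 + 5*√(-4)) = (-1/(7*6))*(-8 + 5*(2*I)) = (-1/42)*(-8 + 10*I) = (-1*1/42)*(-8 + 10*I) = -(-8 + 10*I)/42 = 4/21 - 5*I/21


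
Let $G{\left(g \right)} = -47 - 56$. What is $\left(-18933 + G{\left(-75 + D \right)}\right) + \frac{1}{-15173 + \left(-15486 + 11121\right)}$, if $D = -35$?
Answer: $- \frac{371925369}{19538} \approx -19036.0$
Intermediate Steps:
$G{\left(g \right)} = -103$ ($G{\left(g \right)} = -47 - 56 = -103$)
$\left(-18933 + G{\left(-75 + D \right)}\right) + \frac{1}{-15173 + \left(-15486 + 11121\right)} = \left(-18933 - 103\right) + \frac{1}{-15173 + \left(-15486 + 11121\right)} = -19036 + \frac{1}{-15173 - 4365} = -19036 + \frac{1}{-19538} = -19036 - \frac{1}{19538} = - \frac{371925369}{19538}$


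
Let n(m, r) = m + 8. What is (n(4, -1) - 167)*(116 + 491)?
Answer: -94085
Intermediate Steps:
n(m, r) = 8 + m
(n(4, -1) - 167)*(116 + 491) = ((8 + 4) - 167)*(116 + 491) = (12 - 167)*607 = -155*607 = -94085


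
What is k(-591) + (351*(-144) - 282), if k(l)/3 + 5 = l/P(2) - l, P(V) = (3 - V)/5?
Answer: -57933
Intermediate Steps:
P(V) = ⅗ - V/5 (P(V) = (3 - V)*(⅕) = ⅗ - V/5)
k(l) = -15 + 12*l (k(l) = -15 + 3*(l/(⅗ - ⅕*2) - l) = -15 + 3*(l/(⅗ - ⅖) - l) = -15 + 3*(l/(⅕) - l) = -15 + 3*(l*5 - l) = -15 + 3*(5*l - l) = -15 + 3*(4*l) = -15 + 12*l)
k(-591) + (351*(-144) - 282) = (-15 + 12*(-591)) + (351*(-144) - 282) = (-15 - 7092) + (-50544 - 282) = -7107 - 50826 = -57933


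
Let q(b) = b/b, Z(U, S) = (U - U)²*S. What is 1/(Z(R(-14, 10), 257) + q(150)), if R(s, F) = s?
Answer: 1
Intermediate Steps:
Z(U, S) = 0 (Z(U, S) = 0²*S = 0*S = 0)
q(b) = 1
1/(Z(R(-14, 10), 257) + q(150)) = 1/(0 + 1) = 1/1 = 1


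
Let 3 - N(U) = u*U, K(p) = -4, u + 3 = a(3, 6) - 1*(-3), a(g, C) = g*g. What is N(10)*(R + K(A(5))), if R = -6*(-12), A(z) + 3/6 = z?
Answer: -5916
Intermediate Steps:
a(g, C) = g²
u = 9 (u = -3 + (3² - 1*(-3)) = -3 + (9 + 3) = -3 + 12 = 9)
A(z) = -½ + z
N(U) = 3 - 9*U
R = 72
N(10)*(R + K(A(5))) = (3 - 9*10)*(72 - 4) = (3 - 90)*68 = -87*68 = -5916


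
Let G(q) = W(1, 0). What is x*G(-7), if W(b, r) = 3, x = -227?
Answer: -681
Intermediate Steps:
G(q) = 3
x*G(-7) = -227*3 = -681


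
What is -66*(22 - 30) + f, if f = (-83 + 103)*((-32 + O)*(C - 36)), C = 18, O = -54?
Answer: 31488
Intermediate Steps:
f = 30960 (f = (-83 + 103)*((-32 - 54)*(18 - 36)) = 20*(-86*(-18)) = 20*1548 = 30960)
-66*(22 - 30) + f = -66*(22 - 30) + 30960 = -66*(-8) + 30960 = 528 + 30960 = 31488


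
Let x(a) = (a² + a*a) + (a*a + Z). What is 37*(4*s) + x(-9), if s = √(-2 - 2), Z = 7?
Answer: 250 + 296*I ≈ 250.0 + 296.0*I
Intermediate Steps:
s = 2*I (s = √(-4) = 2*I ≈ 2.0*I)
x(a) = 7 + 3*a² (x(a) = (a² + a*a) + (a*a + 7) = (a² + a²) + (a² + 7) = 2*a² + (7 + a²) = 7 + 3*a²)
37*(4*s) + x(-9) = 37*(4*(2*I)) + (7 + 3*(-9)²) = 37*(8*I) + (7 + 3*81) = 296*I + (7 + 243) = 296*I + 250 = 250 + 296*I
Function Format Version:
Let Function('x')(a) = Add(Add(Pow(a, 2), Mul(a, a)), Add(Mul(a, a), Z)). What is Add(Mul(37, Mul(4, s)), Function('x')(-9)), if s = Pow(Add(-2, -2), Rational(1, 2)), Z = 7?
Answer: Add(250, Mul(296, I)) ≈ Add(250.00, Mul(296.00, I))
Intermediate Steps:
s = Mul(2, I) (s = Pow(-4, Rational(1, 2)) = Mul(2, I) ≈ Mul(2.0000, I))
Function('x')(a) = Add(7, Mul(3, Pow(a, 2))) (Function('x')(a) = Add(Add(Pow(a, 2), Mul(a, a)), Add(Mul(a, a), 7)) = Add(Add(Pow(a, 2), Pow(a, 2)), Add(Pow(a, 2), 7)) = Add(Mul(2, Pow(a, 2)), Add(7, Pow(a, 2))) = Add(7, Mul(3, Pow(a, 2))))
Add(Mul(37, Mul(4, s)), Function('x')(-9)) = Add(Mul(37, Mul(4, Mul(2, I))), Add(7, Mul(3, Pow(-9, 2)))) = Add(Mul(37, Mul(8, I)), Add(7, Mul(3, 81))) = Add(Mul(296, I), Add(7, 243)) = Add(Mul(296, I), 250) = Add(250, Mul(296, I))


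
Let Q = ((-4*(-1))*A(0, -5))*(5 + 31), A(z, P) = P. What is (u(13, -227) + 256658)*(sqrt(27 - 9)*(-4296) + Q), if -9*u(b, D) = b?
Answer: -184792720 - 3307789688*sqrt(2) ≈ -4.8627e+9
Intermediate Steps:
u(b, D) = -b/9
Q = -720 (Q = (-4*(-1)*(-5))*(5 + 31) = (4*(-5))*36 = -20*36 = -720)
(u(13, -227) + 256658)*(sqrt(27 - 9)*(-4296) + Q) = (-1/9*13 + 256658)*(sqrt(27 - 9)*(-4296) - 720) = (-13/9 + 256658)*(sqrt(18)*(-4296) - 720) = 2309909*((3*sqrt(2))*(-4296) - 720)/9 = 2309909*(-12888*sqrt(2) - 720)/9 = 2309909*(-720 - 12888*sqrt(2))/9 = -184792720 - 3307789688*sqrt(2)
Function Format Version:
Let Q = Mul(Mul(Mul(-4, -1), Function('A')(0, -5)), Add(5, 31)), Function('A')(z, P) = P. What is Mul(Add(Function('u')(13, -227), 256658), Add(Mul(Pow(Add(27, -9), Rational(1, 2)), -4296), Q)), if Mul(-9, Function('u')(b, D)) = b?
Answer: Add(-184792720, Mul(-3307789688, Pow(2, Rational(1, 2)))) ≈ -4.8627e+9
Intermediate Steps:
Function('u')(b, D) = Mul(Rational(-1, 9), b)
Q = -720 (Q = Mul(Mul(Mul(-4, -1), -5), Add(5, 31)) = Mul(Mul(4, -5), 36) = Mul(-20, 36) = -720)
Mul(Add(Function('u')(13, -227), 256658), Add(Mul(Pow(Add(27, -9), Rational(1, 2)), -4296), Q)) = Mul(Add(Mul(Rational(-1, 9), 13), 256658), Add(Mul(Pow(Add(27, -9), Rational(1, 2)), -4296), -720)) = Mul(Add(Rational(-13, 9), 256658), Add(Mul(Pow(18, Rational(1, 2)), -4296), -720)) = Mul(Rational(2309909, 9), Add(Mul(Mul(3, Pow(2, Rational(1, 2))), -4296), -720)) = Mul(Rational(2309909, 9), Add(Mul(-12888, Pow(2, Rational(1, 2))), -720)) = Mul(Rational(2309909, 9), Add(-720, Mul(-12888, Pow(2, Rational(1, 2))))) = Add(-184792720, Mul(-3307789688, Pow(2, Rational(1, 2))))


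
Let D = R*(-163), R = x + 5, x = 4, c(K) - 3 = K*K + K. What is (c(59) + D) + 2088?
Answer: 4164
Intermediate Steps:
c(K) = 3 + K + K² (c(K) = 3 + (K*K + K) = 3 + (K² + K) = 3 + (K + K²) = 3 + K + K²)
R = 9 (R = 4 + 5 = 9)
D = -1467 (D = 9*(-163) = -1467)
(c(59) + D) + 2088 = ((3 + 59 + 59²) - 1467) + 2088 = ((3 + 59 + 3481) - 1467) + 2088 = (3543 - 1467) + 2088 = 2076 + 2088 = 4164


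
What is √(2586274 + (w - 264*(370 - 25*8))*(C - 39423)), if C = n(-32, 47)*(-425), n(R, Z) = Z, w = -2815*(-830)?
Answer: I*√136112088586 ≈ 3.6893e+5*I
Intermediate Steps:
w = 2336450
C = -19975 (C = 47*(-425) = -19975)
√(2586274 + (w - 264*(370 - 25*8))*(C - 39423)) = √(2586274 + (2336450 - 264*(370 - 25*8))*(-19975 - 39423)) = √(2586274 + (2336450 - 264*(370 - 200))*(-59398)) = √(2586274 + (2336450 - 264*170)*(-59398)) = √(2586274 + (2336450 - 44880)*(-59398)) = √(2586274 + 2291570*(-59398)) = √(2586274 - 136114674860) = √(-136112088586) = I*√136112088586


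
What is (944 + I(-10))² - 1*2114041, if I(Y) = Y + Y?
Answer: -1260265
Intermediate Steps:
I(Y) = 2*Y
(944 + I(-10))² - 1*2114041 = (944 + 2*(-10))² - 1*2114041 = (944 - 20)² - 2114041 = 924² - 2114041 = 853776 - 2114041 = -1260265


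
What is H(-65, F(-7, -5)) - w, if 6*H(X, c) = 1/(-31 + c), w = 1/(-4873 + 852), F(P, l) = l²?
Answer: -3985/144756 ≈ -0.027529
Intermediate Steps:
w = -1/4021 (w = 1/(-4021) = -1/4021 ≈ -0.00024869)
H(X, c) = 1/(6*(-31 + c))
H(-65, F(-7, -5)) - w = 1/(6*(-31 + (-5)²)) - 1*(-1/4021) = 1/(6*(-31 + 25)) + 1/4021 = (⅙)/(-6) + 1/4021 = (⅙)*(-⅙) + 1/4021 = -1/36 + 1/4021 = -3985/144756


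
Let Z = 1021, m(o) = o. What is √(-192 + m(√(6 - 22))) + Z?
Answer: 1021 + 2*√(-48 + I) ≈ 1021.1 + 13.857*I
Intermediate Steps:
√(-192 + m(√(6 - 22))) + Z = √(-192 + √(6 - 22)) + 1021 = √(-192 + √(-16)) + 1021 = √(-192 + 4*I) + 1021 = 1021 + √(-192 + 4*I)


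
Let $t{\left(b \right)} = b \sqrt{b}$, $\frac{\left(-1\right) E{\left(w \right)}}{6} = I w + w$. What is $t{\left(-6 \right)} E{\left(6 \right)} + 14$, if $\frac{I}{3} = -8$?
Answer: $14 - 4968 i \sqrt{6} \approx 14.0 - 12169.0 i$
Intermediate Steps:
$I = -24$ ($I = 3 \left(-8\right) = -24$)
$E{\left(w \right)} = 138 w$ ($E{\left(w \right)} = - 6 \left(- 24 w + w\right) = - 6 \left(- 23 w\right) = 138 w$)
$t{\left(b \right)} = b^{\frac{3}{2}}$
$t{\left(-6 \right)} E{\left(6 \right)} + 14 = \left(-6\right)^{\frac{3}{2}} \cdot 138 \cdot 6 + 14 = - 6 i \sqrt{6} \cdot 828 + 14 = - 4968 i \sqrt{6} + 14 = 14 - 4968 i \sqrt{6}$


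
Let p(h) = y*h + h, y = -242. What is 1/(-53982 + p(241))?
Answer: -1/112063 ≈ -8.9236e-6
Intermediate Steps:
p(h) = -241*h (p(h) = -242*h + h = -241*h)
1/(-53982 + p(241)) = 1/(-53982 - 241*241) = 1/(-53982 - 58081) = 1/(-112063) = -1/112063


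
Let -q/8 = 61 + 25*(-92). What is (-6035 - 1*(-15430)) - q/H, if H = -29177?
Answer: 274135827/29177 ≈ 9395.6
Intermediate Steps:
q = 17912 (q = -8*(61 + 25*(-92)) = -8*(61 - 2300) = -8*(-2239) = 17912)
(-6035 - 1*(-15430)) - q/H = (-6035 - 1*(-15430)) - 17912/(-29177) = (-6035 + 15430) - 17912*(-1)/29177 = 9395 - 1*(-17912/29177) = 9395 + 17912/29177 = 274135827/29177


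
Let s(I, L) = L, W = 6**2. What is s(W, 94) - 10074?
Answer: -9980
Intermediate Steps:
W = 36
s(W, 94) - 10074 = 94 - 10074 = -9980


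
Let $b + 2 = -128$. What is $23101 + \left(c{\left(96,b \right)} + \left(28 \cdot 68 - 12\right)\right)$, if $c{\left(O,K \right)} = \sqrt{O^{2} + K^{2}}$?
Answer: $24993 + 2 \sqrt{6529} \approx 25155.0$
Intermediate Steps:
$b = -130$ ($b = -2 - 128 = -130$)
$c{\left(O,K \right)} = \sqrt{K^{2} + O^{2}}$
$23101 + \left(c{\left(96,b \right)} + \left(28 \cdot 68 - 12\right)\right) = 23101 + \left(\sqrt{\left(-130\right)^{2} + 96^{2}} + \left(28 \cdot 68 - 12\right)\right) = 23101 + \left(\sqrt{16900 + 9216} + \left(1904 - 12\right)\right) = 23101 + \left(\sqrt{26116} + 1892\right) = 23101 + \left(2 \sqrt{6529} + 1892\right) = 23101 + \left(1892 + 2 \sqrt{6529}\right) = 24993 + 2 \sqrt{6529}$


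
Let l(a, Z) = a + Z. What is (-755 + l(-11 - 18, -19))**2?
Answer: 644809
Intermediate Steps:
l(a, Z) = Z + a
(-755 + l(-11 - 18, -19))**2 = (-755 + (-19 + (-11 - 18)))**2 = (-755 + (-19 - 29))**2 = (-755 - 48)**2 = (-803)**2 = 644809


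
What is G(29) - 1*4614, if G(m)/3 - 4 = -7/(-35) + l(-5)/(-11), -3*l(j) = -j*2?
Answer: -253027/55 ≈ -4600.5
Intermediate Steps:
l(j) = 2*j/3 (l(j) = -(-1)*j*2/3 = -(-1)*2*j/3 = -(-2)*j/3 = 2*j/3)
G(m) = 743/55 (G(m) = 12 + 3*(-7/(-35) + ((2/3)*(-5))/(-11)) = 12 + 3*(-7*(-1/35) - 10/3*(-1/11)) = 12 + 3*(1/5 + 10/33) = 12 + 3*(83/165) = 12 + 83/55 = 743/55)
G(29) - 1*4614 = 743/55 - 1*4614 = 743/55 - 4614 = -253027/55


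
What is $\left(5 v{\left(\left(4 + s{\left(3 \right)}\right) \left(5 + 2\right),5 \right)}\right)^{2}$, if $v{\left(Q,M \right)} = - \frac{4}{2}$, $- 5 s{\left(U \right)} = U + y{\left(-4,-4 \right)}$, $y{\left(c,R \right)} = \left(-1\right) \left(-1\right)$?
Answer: $100$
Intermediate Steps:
$y{\left(c,R \right)} = 1$
$s{\left(U \right)} = - \frac{1}{5} - \frac{U}{5}$ ($s{\left(U \right)} = - \frac{U + 1}{5} = - \frac{1 + U}{5} = - \frac{1}{5} - \frac{U}{5}$)
$v{\left(Q,M \right)} = -2$ ($v{\left(Q,M \right)} = \left(-4\right) \frac{1}{2} = -2$)
$\left(5 v{\left(\left(4 + s{\left(3 \right)}\right) \left(5 + 2\right),5 \right)}\right)^{2} = \left(5 \left(-2\right)\right)^{2} = \left(-10\right)^{2} = 100$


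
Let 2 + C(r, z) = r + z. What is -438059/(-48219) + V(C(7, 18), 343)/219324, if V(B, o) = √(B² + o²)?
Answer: 438059/48219 + √118178/219324 ≈ 9.0863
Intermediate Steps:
C(r, z) = -2 + r + z (C(r, z) = -2 + (r + z) = -2 + r + z)
-438059/(-48219) + V(C(7, 18), 343)/219324 = -438059/(-48219) + √((-2 + 7 + 18)² + 343²)/219324 = -438059*(-1/48219) + √(23² + 117649)*(1/219324) = 438059/48219 + √(529 + 117649)*(1/219324) = 438059/48219 + √118178*(1/219324) = 438059/48219 + √118178/219324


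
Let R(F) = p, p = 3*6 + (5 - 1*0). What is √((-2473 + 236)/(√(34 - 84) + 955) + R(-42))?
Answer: √(23 - 2237/(955 + 5*I*√2)) ≈ 4.5451 + 0.00191*I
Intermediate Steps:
p = 23 (p = 18 + (5 + 0) = 18 + 5 = 23)
R(F) = 23
√((-2473 + 236)/(√(34 - 84) + 955) + R(-42)) = √((-2473 + 236)/(√(34 - 84) + 955) + 23) = √(-2237/(√(-50) + 955) + 23) = √(-2237/(5*I*√2 + 955) + 23) = √(-2237/(955 + 5*I*√2) + 23) = √(23 - 2237/(955 + 5*I*√2))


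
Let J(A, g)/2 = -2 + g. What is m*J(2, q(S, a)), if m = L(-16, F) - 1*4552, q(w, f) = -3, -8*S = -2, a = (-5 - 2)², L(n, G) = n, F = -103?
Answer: 45680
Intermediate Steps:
a = 49 (a = (-7)² = 49)
S = ¼ (S = -⅛*(-2) = ¼ ≈ 0.25000)
J(A, g) = -4 + 2*g (J(A, g) = 2*(-2 + g) = -4 + 2*g)
m = -4568 (m = -16 - 1*4552 = -16 - 4552 = -4568)
m*J(2, q(S, a)) = -4568*(-4 + 2*(-3)) = -4568*(-4 - 6) = -4568*(-10) = 45680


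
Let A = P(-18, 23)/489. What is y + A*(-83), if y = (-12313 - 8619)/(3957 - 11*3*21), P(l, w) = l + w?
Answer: -321953/44336 ≈ -7.2617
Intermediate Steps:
y = -5233/816 (y = -20932/(3957 - 33*21) = -20932/(3957 - 693) = -20932/3264 = -20932*1/3264 = -5233/816 ≈ -6.4130)
A = 5/489 (A = (-18 + 23)/489 = 5*(1/489) = 5/489 ≈ 0.010225)
y + A*(-83) = -5233/816 + (5/489)*(-83) = -5233/816 - 415/489 = -321953/44336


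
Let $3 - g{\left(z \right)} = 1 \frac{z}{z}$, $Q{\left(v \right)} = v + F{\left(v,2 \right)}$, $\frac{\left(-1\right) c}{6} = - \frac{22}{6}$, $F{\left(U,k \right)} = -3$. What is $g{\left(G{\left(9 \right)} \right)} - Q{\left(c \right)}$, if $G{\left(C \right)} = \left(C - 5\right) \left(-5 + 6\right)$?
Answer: $-17$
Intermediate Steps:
$G{\left(C \right)} = -5 + C$ ($G{\left(C \right)} = \left(-5 + C\right) 1 = -5 + C$)
$c = 22$ ($c = - 6 \left(- \frac{22}{6}\right) = - 6 \left(\left(-22\right) \frac{1}{6}\right) = \left(-6\right) \left(- \frac{11}{3}\right) = 22$)
$Q{\left(v \right)} = -3 + v$ ($Q{\left(v \right)} = v - 3 = -3 + v$)
$g{\left(z \right)} = 2$ ($g{\left(z \right)} = 3 - 1 \frac{z}{z} = 3 - 1 \cdot 1 = 3 - 1 = 2$)
$g{\left(G{\left(9 \right)} \right)} - Q{\left(c \right)} = 2 - \left(-3 + 22\right) = 2 - 19 = -17$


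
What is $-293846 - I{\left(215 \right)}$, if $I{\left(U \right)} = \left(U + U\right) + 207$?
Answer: $-294483$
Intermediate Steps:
$I{\left(U \right)} = 207 + 2 U$ ($I{\left(U \right)} = 2 U + 207 = 207 + 2 U$)
$-293846 - I{\left(215 \right)} = -293846 - \left(207 + 2 \cdot 215\right) = -293846 - \left(207 + 430\right) = -293846 - 637 = -294483$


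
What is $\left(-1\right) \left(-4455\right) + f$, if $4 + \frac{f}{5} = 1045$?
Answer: $9660$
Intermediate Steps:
$f = 5205$ ($f = -20 + 5 \cdot 1045 = -20 + 5225 = 5205$)
$\left(-1\right) \left(-4455\right) + f = \left(-1\right) \left(-4455\right) + 5205 = 4455 + 5205 = 9660$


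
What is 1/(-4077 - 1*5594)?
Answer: -1/9671 ≈ -0.00010340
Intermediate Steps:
1/(-4077 - 1*5594) = 1/(-4077 - 5594) = 1/(-9671) = -1/9671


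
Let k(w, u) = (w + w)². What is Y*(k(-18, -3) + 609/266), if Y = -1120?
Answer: -27627600/19 ≈ -1.4541e+6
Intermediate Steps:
k(w, u) = 4*w² (k(w, u) = (2*w)² = 4*w²)
Y*(k(-18, -3) + 609/266) = -1120*(4*(-18)² + 609/266) = -1120*(4*324 + 609*(1/266)) = -1120*(1296 + 87/38) = -1120*49335/38 = -27627600/19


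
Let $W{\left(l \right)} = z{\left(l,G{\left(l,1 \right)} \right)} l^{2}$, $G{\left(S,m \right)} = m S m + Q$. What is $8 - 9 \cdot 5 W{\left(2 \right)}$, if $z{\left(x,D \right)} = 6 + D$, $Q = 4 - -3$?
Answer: $-2692$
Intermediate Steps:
$Q = 7$ ($Q = 4 + 3 = 7$)
$G{\left(S,m \right)} = 7 + S m^{2}$ ($G{\left(S,m \right)} = m S m + 7 = S m m + 7 = S m^{2} + 7 = 7 + S m^{2}$)
$W{\left(l \right)} = l^{2} \left(13 + l\right)$ ($W{\left(l \right)} = \left(6 + \left(7 + l 1^{2}\right)\right) l^{2} = \left(6 + \left(7 + l 1\right)\right) l^{2} = \left(6 + \left(7 + l\right)\right) l^{2} = \left(13 + l\right) l^{2} = l^{2} \left(13 + l\right)$)
$8 - 9 \cdot 5 W{\left(2 \right)} = 8 - 9 \cdot 5 \cdot 2^{2} \left(13 + 2\right) = 8 - 9 \cdot 5 \cdot 4 \cdot 15 = 8 - 9 \cdot 5 \cdot 60 = 8 - 2700 = -2692$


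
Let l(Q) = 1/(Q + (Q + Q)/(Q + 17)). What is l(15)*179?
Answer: 2864/255 ≈ 11.231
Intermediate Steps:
l(Q) = 1/(Q + 2*Q/(17 + Q)) (l(Q) = 1/(Q + (2*Q)/(17 + Q)) = 1/(Q + 2*Q/(17 + Q)))
l(15)*179 = ((17 + 15)/(15*(19 + 15)))*179 = ((1/15)*32/34)*179 = ((1/15)*(1/34)*32)*179 = (16/255)*179 = 2864/255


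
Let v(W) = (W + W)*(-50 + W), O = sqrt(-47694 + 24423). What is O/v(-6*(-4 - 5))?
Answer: I*sqrt(23271)/432 ≈ 0.35312*I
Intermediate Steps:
O = I*sqrt(23271) (O = sqrt(-23271) = I*sqrt(23271) ≈ 152.55*I)
v(W) = 2*W*(-50 + W) (v(W) = (2*W)*(-50 + W) = 2*W*(-50 + W))
O/v(-6*(-4 - 5)) = (I*sqrt(23271))/((2*(-6*(-4 - 5))*(-50 - 6*(-4 - 5)))) = (I*sqrt(23271))/((2*(-6*(-9))*(-50 - 6*(-9)))) = (I*sqrt(23271))/((2*54*(-50 + 54))) = (I*sqrt(23271))/((2*54*4)) = (I*sqrt(23271))/432 = (I*sqrt(23271))*(1/432) = I*sqrt(23271)/432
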